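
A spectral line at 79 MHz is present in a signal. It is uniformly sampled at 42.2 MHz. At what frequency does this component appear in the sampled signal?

5.4 MHz

79 MHz mod fs = 36.8 MHz.
36.8 MHz > fs/2 = 21.1 MHz, folds to fs − 36.8 MHz = 5.4 MHz.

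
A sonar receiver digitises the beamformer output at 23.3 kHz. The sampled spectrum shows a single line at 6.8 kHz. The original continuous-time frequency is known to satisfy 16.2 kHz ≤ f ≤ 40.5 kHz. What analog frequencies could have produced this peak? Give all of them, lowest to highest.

Frequencies that alias to 6.8 kHz are k·fs ± 6.8 kHz for integer k ≥ 0.
k=0: 6.8 kHz.
k=1: 16.5 kHz, 30.1 kHz.
k=2: 39.8 kHz, 53.4 kHz.
k=3: 63.1 kHz, 76.7 kHz.
Within [16.2 kHz, 40.5 kHz]: 16.5 kHz, 30.1 kHz, 39.8 kHz.

16.5 kHz, 30.1 kHz, 39.8 kHz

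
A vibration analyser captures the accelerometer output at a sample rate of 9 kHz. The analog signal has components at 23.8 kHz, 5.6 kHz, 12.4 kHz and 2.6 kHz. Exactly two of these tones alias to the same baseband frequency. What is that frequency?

fs/2 = 4.5 kHz.
23.8 kHz mod fs = 5.8 kHz.
5.8 kHz > fs/2 = 4.5 kHz, folds to fs − 5.8 kHz = 3.2 kHz.
5.6 kHz > fs/2 = 4.5 kHz, folds to fs − 5.6 kHz = 3.4 kHz.
12.4 kHz mod fs = 3.4 kHz.
3.4 kHz ≤ fs/2 = 4.5 kHz, appears at 3.4 kHz.
2.6 kHz ≤ fs/2 = 4.5 kHz, passes unchanged.
5.6 kHz and 12.4 kHz both map to 3.4 kHz.

3.4 kHz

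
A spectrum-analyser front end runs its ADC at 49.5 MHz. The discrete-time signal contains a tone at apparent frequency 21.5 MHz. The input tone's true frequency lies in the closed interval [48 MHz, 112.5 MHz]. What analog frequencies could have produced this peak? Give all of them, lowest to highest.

Frequencies that alias to 21.5 MHz are k·fs ± 21.5 MHz for integer k ≥ 0.
k=0: 21.5 MHz.
k=1: 28 MHz, 71 MHz.
k=2: 77.5 MHz, 120.5 MHz.
k=3: 127 MHz, 170 MHz.
Within [48 MHz, 112.5 MHz]: 71 MHz, 77.5 MHz.

71 MHz, 77.5 MHz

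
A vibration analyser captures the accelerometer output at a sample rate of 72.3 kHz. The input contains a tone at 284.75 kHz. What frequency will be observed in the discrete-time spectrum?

284.75 kHz mod fs = 67.85 kHz.
67.85 kHz > fs/2 = 36.15 kHz, folds to fs − 67.85 kHz = 4.45 kHz.

4.45 kHz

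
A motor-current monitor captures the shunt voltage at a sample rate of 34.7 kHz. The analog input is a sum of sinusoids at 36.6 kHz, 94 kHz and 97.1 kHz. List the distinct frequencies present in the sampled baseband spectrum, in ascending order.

1.9 kHz, 7 kHz, 10.1 kHz

fs/2 = 17.35 kHz.
36.6 kHz mod fs = 1.9 kHz.
1.9 kHz ≤ fs/2 = 17.35 kHz, appears at 1.9 kHz.
94 kHz mod fs = 24.6 kHz.
24.6 kHz > fs/2 = 17.35 kHz, folds to fs − 24.6 kHz = 10.1 kHz.
97.1 kHz mod fs = 27.7 kHz.
27.7 kHz > fs/2 = 17.35 kHz, folds to fs − 27.7 kHz = 7 kHz.
Distinct values: {1.9 kHz, 7 kHz, 10.1 kHz}.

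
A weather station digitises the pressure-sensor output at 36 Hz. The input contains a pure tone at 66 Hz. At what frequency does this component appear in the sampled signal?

6 Hz

66 Hz mod fs = 30 Hz.
30 Hz > fs/2 = 18 Hz, folds to fs − 30 Hz = 6 Hz.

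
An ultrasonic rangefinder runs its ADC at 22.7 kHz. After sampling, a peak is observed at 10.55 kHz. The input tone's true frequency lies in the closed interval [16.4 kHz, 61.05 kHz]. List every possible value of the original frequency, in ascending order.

33.25 kHz, 34.85 kHz, 55.95 kHz, 57.55 kHz

Frequencies that alias to 10.55 kHz are k·fs ± 10.55 kHz for integer k ≥ 0.
k=0: 10.55 kHz.
k=1: 12.15 kHz, 33.25 kHz.
k=2: 34.85 kHz, 55.95 kHz.
k=3: 57.55 kHz, 78.65 kHz.
k=4: 80.25 kHz, 101.35 kHz.
Within [16.4 kHz, 61.05 kHz]: 33.25 kHz, 34.85 kHz, 55.95 kHz, 57.55 kHz.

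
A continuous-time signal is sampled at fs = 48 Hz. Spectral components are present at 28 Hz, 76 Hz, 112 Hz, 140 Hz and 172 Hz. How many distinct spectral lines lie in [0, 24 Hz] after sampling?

fs/2 = 24 Hz.
28 Hz > fs/2 = 24 Hz, folds to fs − 28 Hz = 20 Hz.
76 Hz mod fs = 28 Hz.
28 Hz > fs/2 = 24 Hz, folds to fs − 28 Hz = 20 Hz.
112 Hz mod fs = 16 Hz.
16 Hz ≤ fs/2 = 24 Hz, appears at 16 Hz.
140 Hz mod fs = 44 Hz.
44 Hz > fs/2 = 24 Hz, folds to fs − 44 Hz = 4 Hz.
172 Hz mod fs = 28 Hz.
28 Hz > fs/2 = 24 Hz, folds to fs − 28 Hz = 20 Hz.
Distinct values: {4 Hz, 16 Hz, 20 Hz} → 3.

3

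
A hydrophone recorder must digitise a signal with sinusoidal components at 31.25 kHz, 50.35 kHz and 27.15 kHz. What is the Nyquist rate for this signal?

100.7 kHz

Highest-frequency component: 50.35 kHz.
Nyquist rate = 2 × 50.35 kHz = 100.7 kHz.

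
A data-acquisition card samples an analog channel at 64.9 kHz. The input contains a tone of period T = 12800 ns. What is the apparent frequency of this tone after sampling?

13.225 kHz

T = 12800 ns → f = 1/T = 78.125 kHz.
78.125 kHz mod fs = 13.225 kHz.
13.225 kHz ≤ fs/2 = 32.45 kHz, appears at 13.225 kHz.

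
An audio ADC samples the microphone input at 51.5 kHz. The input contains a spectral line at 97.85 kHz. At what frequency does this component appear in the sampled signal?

97.85 kHz mod fs = 46.35 kHz.
46.35 kHz > fs/2 = 25.75 kHz, folds to fs − 46.35 kHz = 5.15 kHz.

5.15 kHz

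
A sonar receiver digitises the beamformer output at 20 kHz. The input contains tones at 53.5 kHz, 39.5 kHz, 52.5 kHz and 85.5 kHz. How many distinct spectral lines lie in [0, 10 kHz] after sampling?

fs/2 = 10 kHz.
53.5 kHz mod fs = 13.5 kHz.
13.5 kHz > fs/2 = 10 kHz, folds to fs − 13.5 kHz = 6.5 kHz.
39.5 kHz mod fs = 19.5 kHz.
19.5 kHz > fs/2 = 10 kHz, folds to fs − 19.5 kHz = 0.5 kHz.
52.5 kHz mod fs = 12.5 kHz.
12.5 kHz > fs/2 = 10 kHz, folds to fs − 12.5 kHz = 7.5 kHz.
85.5 kHz mod fs = 5.5 kHz.
5.5 kHz ≤ fs/2 = 10 kHz, appears at 5.5 kHz.
Distinct values: {0.5 kHz, 5.5 kHz, 6.5 kHz, 7.5 kHz} → 4.

4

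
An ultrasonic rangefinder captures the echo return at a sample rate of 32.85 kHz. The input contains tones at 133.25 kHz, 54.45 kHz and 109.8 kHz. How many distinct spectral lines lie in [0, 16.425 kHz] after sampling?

2

fs/2 = 16.425 kHz.
133.25 kHz mod fs = 1.85 kHz.
1.85 kHz ≤ fs/2 = 16.425 kHz, appears at 1.85 kHz.
54.45 kHz mod fs = 21.6 kHz.
21.6 kHz > fs/2 = 16.425 kHz, folds to fs − 21.6 kHz = 11.25 kHz.
109.8 kHz mod fs = 11.25 kHz.
11.25 kHz ≤ fs/2 = 16.425 kHz, appears at 11.25 kHz.
Distinct values: {1.85 kHz, 11.25 kHz} → 2.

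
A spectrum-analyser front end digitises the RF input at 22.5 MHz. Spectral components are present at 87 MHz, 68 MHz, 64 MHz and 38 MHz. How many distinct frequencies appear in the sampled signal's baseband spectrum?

fs/2 = 11.25 MHz.
87 MHz mod fs = 19.5 MHz.
19.5 MHz > fs/2 = 11.25 MHz, folds to fs − 19.5 MHz = 3 MHz.
68 MHz mod fs = 0.5 MHz.
0.5 MHz ≤ fs/2 = 11.25 MHz, appears at 0.5 MHz.
64 MHz mod fs = 19 MHz.
19 MHz > fs/2 = 11.25 MHz, folds to fs − 19 MHz = 3.5 MHz.
38 MHz mod fs = 15.5 MHz.
15.5 MHz > fs/2 = 11.25 MHz, folds to fs − 15.5 MHz = 7 MHz.
Distinct values: {0.5 MHz, 3 MHz, 3.5 MHz, 7 MHz} → 4.

4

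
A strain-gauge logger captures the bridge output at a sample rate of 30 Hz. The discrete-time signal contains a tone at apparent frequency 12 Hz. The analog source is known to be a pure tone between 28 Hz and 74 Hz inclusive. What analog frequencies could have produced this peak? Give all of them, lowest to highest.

Frequencies that alias to 12 Hz are k·fs ± 12 Hz for integer k ≥ 0.
k=0: 12 Hz.
k=1: 18 Hz, 42 Hz.
k=2: 48 Hz, 72 Hz.
k=3: 78 Hz, 102 Hz.
Within [28 Hz, 74 Hz]: 42 Hz, 48 Hz, 72 Hz.

42 Hz, 48 Hz, 72 Hz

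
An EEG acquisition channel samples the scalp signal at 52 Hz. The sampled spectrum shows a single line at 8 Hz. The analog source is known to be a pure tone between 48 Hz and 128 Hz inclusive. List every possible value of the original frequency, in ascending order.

Frequencies that alias to 8 Hz are k·fs ± 8 Hz for integer k ≥ 0.
k=0: 8 Hz.
k=1: 44 Hz, 60 Hz.
k=2: 96 Hz, 112 Hz.
k=3: 148 Hz, 164 Hz.
Within [48 Hz, 128 Hz]: 60 Hz, 96 Hz, 112 Hz.

60 Hz, 96 Hz, 112 Hz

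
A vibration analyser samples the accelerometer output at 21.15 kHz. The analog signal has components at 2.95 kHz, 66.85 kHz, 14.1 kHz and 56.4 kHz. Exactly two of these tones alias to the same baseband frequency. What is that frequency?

fs/2 = 10.575 kHz.
2.95 kHz ≤ fs/2 = 10.575 kHz, passes unchanged.
66.85 kHz mod fs = 3.4 kHz.
3.4 kHz ≤ fs/2 = 10.575 kHz, appears at 3.4 kHz.
14.1 kHz > fs/2 = 10.575 kHz, folds to fs − 14.1 kHz = 7.05 kHz.
56.4 kHz mod fs = 14.1 kHz.
14.1 kHz > fs/2 = 10.575 kHz, folds to fs − 14.1 kHz = 7.05 kHz.
14.1 kHz and 56.4 kHz both map to 7.05 kHz.

7.05 kHz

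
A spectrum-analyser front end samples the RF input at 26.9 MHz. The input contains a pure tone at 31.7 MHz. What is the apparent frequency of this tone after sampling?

4.8 MHz

31.7 MHz mod fs = 4.8 MHz.
4.8 MHz ≤ fs/2 = 13.45 MHz, appears at 4.8 MHz.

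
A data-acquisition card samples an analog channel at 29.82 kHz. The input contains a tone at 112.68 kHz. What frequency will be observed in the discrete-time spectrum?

6.6 kHz

112.68 kHz mod fs = 23.22 kHz.
23.22 kHz > fs/2 = 14.91 kHz, folds to fs − 23.22 kHz = 6.6 kHz.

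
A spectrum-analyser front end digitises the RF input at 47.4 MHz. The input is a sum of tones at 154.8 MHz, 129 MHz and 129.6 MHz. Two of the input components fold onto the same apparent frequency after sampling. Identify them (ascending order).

fs/2 = 23.7 MHz.
154.8 MHz mod fs = 12.6 MHz.
12.6 MHz ≤ fs/2 = 23.7 MHz, appears at 12.6 MHz.
129 MHz mod fs = 34.2 MHz.
34.2 MHz > fs/2 = 23.7 MHz, folds to fs − 34.2 MHz = 13.2 MHz.
129.6 MHz mod fs = 34.8 MHz.
34.8 MHz > fs/2 = 23.7 MHz, folds to fs − 34.8 MHz = 12.6 MHz.
129.6 MHz and 154.8 MHz both map to 12.6 MHz.

129.6 MHz, 154.8 MHz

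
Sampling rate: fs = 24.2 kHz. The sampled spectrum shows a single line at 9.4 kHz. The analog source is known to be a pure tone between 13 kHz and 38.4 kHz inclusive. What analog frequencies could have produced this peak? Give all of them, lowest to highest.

14.8 kHz, 33.6 kHz

Frequencies that alias to 9.4 kHz are k·fs ± 9.4 kHz for integer k ≥ 0.
k=0: 9.4 kHz.
k=1: 14.8 kHz, 33.6 kHz.
k=2: 39 kHz, 57.8 kHz.
Within [13 kHz, 38.4 kHz]: 14.8 kHz, 33.6 kHz.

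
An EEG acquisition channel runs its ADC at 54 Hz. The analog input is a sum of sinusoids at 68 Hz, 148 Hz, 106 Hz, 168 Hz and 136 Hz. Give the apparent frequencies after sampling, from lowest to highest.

2 Hz, 6 Hz, 14 Hz, 26 Hz

fs/2 = 27 Hz.
68 Hz mod fs = 14 Hz.
14 Hz ≤ fs/2 = 27 Hz, appears at 14 Hz.
148 Hz mod fs = 40 Hz.
40 Hz > fs/2 = 27 Hz, folds to fs − 40 Hz = 14 Hz.
106 Hz mod fs = 52 Hz.
52 Hz > fs/2 = 27 Hz, folds to fs − 52 Hz = 2 Hz.
168 Hz mod fs = 6 Hz.
6 Hz ≤ fs/2 = 27 Hz, appears at 6 Hz.
136 Hz mod fs = 28 Hz.
28 Hz > fs/2 = 27 Hz, folds to fs − 28 Hz = 26 Hz.
Distinct values: {2 Hz, 6 Hz, 14 Hz, 26 Hz}.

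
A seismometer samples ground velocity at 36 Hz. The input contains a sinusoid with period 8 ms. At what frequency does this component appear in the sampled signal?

17 Hz

T = 8 ms → f = 1/T = 125 Hz.
125 Hz mod fs = 17 Hz.
17 Hz ≤ fs/2 = 18 Hz, appears at 17 Hz.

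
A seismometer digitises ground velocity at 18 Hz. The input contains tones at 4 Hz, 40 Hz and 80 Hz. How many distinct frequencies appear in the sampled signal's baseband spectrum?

fs/2 = 9 Hz.
4 Hz ≤ fs/2 = 9 Hz, passes unchanged.
40 Hz mod fs = 4 Hz.
4 Hz ≤ fs/2 = 9 Hz, appears at 4 Hz.
80 Hz mod fs = 8 Hz.
8 Hz ≤ fs/2 = 9 Hz, appears at 8 Hz.
Distinct values: {4 Hz, 8 Hz} → 2.

2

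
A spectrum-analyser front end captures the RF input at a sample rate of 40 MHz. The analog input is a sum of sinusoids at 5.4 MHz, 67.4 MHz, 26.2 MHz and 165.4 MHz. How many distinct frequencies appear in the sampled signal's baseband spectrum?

3

fs/2 = 20 MHz.
5.4 MHz ≤ fs/2 = 20 MHz, passes unchanged.
67.4 MHz mod fs = 27.4 MHz.
27.4 MHz > fs/2 = 20 MHz, folds to fs − 27.4 MHz = 12.6 MHz.
26.2 MHz > fs/2 = 20 MHz, folds to fs − 26.2 MHz = 13.8 MHz.
165.4 MHz mod fs = 5.4 MHz.
5.4 MHz ≤ fs/2 = 20 MHz, appears at 5.4 MHz.
Distinct values: {5.4 MHz, 12.6 MHz, 13.8 MHz} → 3.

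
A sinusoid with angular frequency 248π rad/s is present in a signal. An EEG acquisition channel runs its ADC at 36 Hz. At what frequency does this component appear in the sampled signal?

16 Hz

ω = 248π rad/s → f = ω/(2π) = 124 Hz.
124 Hz mod fs = 16 Hz.
16 Hz ≤ fs/2 = 18 Hz, appears at 16 Hz.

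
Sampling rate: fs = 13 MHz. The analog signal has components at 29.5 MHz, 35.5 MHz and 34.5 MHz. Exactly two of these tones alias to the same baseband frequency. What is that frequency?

3.5 MHz

fs/2 = 6.5 MHz.
29.5 MHz mod fs = 3.5 MHz.
3.5 MHz ≤ fs/2 = 6.5 MHz, appears at 3.5 MHz.
35.5 MHz mod fs = 9.5 MHz.
9.5 MHz > fs/2 = 6.5 MHz, folds to fs − 9.5 MHz = 3.5 MHz.
34.5 MHz mod fs = 8.5 MHz.
8.5 MHz > fs/2 = 6.5 MHz, folds to fs − 8.5 MHz = 4.5 MHz.
29.5 MHz and 35.5 MHz both map to 3.5 MHz.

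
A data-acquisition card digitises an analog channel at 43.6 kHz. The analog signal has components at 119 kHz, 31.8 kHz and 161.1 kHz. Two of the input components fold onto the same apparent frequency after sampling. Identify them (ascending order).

31.8 kHz, 119 kHz

fs/2 = 21.8 kHz.
119 kHz mod fs = 31.8 kHz.
31.8 kHz > fs/2 = 21.8 kHz, folds to fs − 31.8 kHz = 11.8 kHz.
31.8 kHz > fs/2 = 21.8 kHz, folds to fs − 31.8 kHz = 11.8 kHz.
161.1 kHz mod fs = 30.3 kHz.
30.3 kHz > fs/2 = 21.8 kHz, folds to fs − 30.3 kHz = 13.3 kHz.
31.8 kHz and 119 kHz both map to 11.8 kHz.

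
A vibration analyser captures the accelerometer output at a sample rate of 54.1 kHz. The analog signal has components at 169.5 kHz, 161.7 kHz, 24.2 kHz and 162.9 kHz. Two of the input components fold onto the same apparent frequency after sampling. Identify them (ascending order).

fs/2 = 27.05 kHz.
169.5 kHz mod fs = 7.2 kHz.
7.2 kHz ≤ fs/2 = 27.05 kHz, appears at 7.2 kHz.
161.7 kHz mod fs = 53.5 kHz.
53.5 kHz > fs/2 = 27.05 kHz, folds to fs − 53.5 kHz = 0.6 kHz.
24.2 kHz ≤ fs/2 = 27.05 kHz, passes unchanged.
162.9 kHz mod fs = 0.6 kHz.
0.6 kHz ≤ fs/2 = 27.05 kHz, appears at 0.6 kHz.
161.7 kHz and 162.9 kHz both map to 0.6 kHz.

161.7 kHz, 162.9 kHz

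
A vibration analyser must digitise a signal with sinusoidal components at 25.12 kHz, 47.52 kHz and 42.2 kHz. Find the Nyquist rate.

95.04 kHz

Highest-frequency component: 47.52 kHz.
Nyquist rate = 2 × 47.52 kHz = 95.04 kHz.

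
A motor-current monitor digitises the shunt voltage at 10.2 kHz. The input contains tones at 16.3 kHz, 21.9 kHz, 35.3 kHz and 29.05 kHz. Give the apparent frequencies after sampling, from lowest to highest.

fs/2 = 5.1 kHz.
16.3 kHz mod fs = 6.1 kHz.
6.1 kHz > fs/2 = 5.1 kHz, folds to fs − 6.1 kHz = 4.1 kHz.
21.9 kHz mod fs = 1.5 kHz.
1.5 kHz ≤ fs/2 = 5.1 kHz, appears at 1.5 kHz.
35.3 kHz mod fs = 4.7 kHz.
4.7 kHz ≤ fs/2 = 5.1 kHz, appears at 4.7 kHz.
29.05 kHz mod fs = 8.65 kHz.
8.65 kHz > fs/2 = 5.1 kHz, folds to fs − 8.65 kHz = 1.55 kHz.
Distinct values: {1.5 kHz, 1.55 kHz, 4.1 kHz, 4.7 kHz}.

1.5 kHz, 1.55 kHz, 4.1 kHz, 4.7 kHz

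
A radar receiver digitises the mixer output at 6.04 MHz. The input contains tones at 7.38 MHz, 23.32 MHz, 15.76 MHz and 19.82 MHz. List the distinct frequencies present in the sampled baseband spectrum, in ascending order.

0.84 MHz, 1.34 MHz, 1.7 MHz, 2.36 MHz

fs/2 = 3.02 MHz.
7.38 MHz mod fs = 1.34 MHz.
1.34 MHz ≤ fs/2 = 3.02 MHz, appears at 1.34 MHz.
23.32 MHz mod fs = 5.2 MHz.
5.2 MHz > fs/2 = 3.02 MHz, folds to fs − 5.2 MHz = 0.84 MHz.
15.76 MHz mod fs = 3.68 MHz.
3.68 MHz > fs/2 = 3.02 MHz, folds to fs − 3.68 MHz = 2.36 MHz.
19.82 MHz mod fs = 1.7 MHz.
1.7 MHz ≤ fs/2 = 3.02 MHz, appears at 1.7 MHz.
Distinct values: {0.84 MHz, 1.34 MHz, 1.7 MHz, 2.36 MHz}.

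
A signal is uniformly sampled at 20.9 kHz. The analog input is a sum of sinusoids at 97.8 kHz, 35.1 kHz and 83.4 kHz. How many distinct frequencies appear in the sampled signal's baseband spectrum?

2

fs/2 = 10.45 kHz.
97.8 kHz mod fs = 14.2 kHz.
14.2 kHz > fs/2 = 10.45 kHz, folds to fs − 14.2 kHz = 6.7 kHz.
35.1 kHz mod fs = 14.2 kHz.
14.2 kHz > fs/2 = 10.45 kHz, folds to fs − 14.2 kHz = 6.7 kHz.
83.4 kHz mod fs = 20.7 kHz.
20.7 kHz > fs/2 = 10.45 kHz, folds to fs − 20.7 kHz = 0.2 kHz.
Distinct values: {0.2 kHz, 6.7 kHz} → 2.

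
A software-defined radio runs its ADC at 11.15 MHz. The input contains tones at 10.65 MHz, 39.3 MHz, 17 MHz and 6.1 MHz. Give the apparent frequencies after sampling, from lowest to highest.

0.5 MHz, 5.05 MHz, 5.3 MHz

fs/2 = 5.575 MHz.
10.65 MHz > fs/2 = 5.575 MHz, folds to fs − 10.65 MHz = 0.5 MHz.
39.3 MHz mod fs = 5.85 MHz.
5.85 MHz > fs/2 = 5.575 MHz, folds to fs − 5.85 MHz = 5.3 MHz.
17 MHz mod fs = 5.85 MHz.
5.85 MHz > fs/2 = 5.575 MHz, folds to fs − 5.85 MHz = 5.3 MHz.
6.1 MHz > fs/2 = 5.575 MHz, folds to fs − 6.1 MHz = 5.05 MHz.
Distinct values: {0.5 MHz, 5.05 MHz, 5.3 MHz}.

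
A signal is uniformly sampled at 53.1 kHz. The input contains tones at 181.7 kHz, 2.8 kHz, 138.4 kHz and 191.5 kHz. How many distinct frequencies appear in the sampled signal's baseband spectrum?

fs/2 = 26.55 kHz.
181.7 kHz mod fs = 22.4 kHz.
22.4 kHz ≤ fs/2 = 26.55 kHz, appears at 22.4 kHz.
2.8 kHz ≤ fs/2 = 26.55 kHz, passes unchanged.
138.4 kHz mod fs = 32.2 kHz.
32.2 kHz > fs/2 = 26.55 kHz, folds to fs − 32.2 kHz = 20.9 kHz.
191.5 kHz mod fs = 32.2 kHz.
32.2 kHz > fs/2 = 26.55 kHz, folds to fs − 32.2 kHz = 20.9 kHz.
Distinct values: {2.8 kHz, 20.9 kHz, 22.4 kHz} → 3.

3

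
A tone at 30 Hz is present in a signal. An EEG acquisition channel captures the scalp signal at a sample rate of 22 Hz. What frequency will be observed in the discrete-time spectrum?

30 Hz mod fs = 8 Hz.
8 Hz ≤ fs/2 = 11 Hz, appears at 8 Hz.

8 Hz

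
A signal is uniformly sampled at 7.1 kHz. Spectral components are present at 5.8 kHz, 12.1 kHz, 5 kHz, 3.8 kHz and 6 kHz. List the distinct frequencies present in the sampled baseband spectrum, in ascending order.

1.1 kHz, 1.3 kHz, 2.1 kHz, 3.3 kHz

fs/2 = 3.55 kHz.
5.8 kHz > fs/2 = 3.55 kHz, folds to fs − 5.8 kHz = 1.3 kHz.
12.1 kHz mod fs = 5 kHz.
5 kHz > fs/2 = 3.55 kHz, folds to fs − 5 kHz = 2.1 kHz.
5 kHz > fs/2 = 3.55 kHz, folds to fs − 5 kHz = 2.1 kHz.
3.8 kHz > fs/2 = 3.55 kHz, folds to fs − 3.8 kHz = 3.3 kHz.
6 kHz > fs/2 = 3.55 kHz, folds to fs − 6 kHz = 1.1 kHz.
Distinct values: {1.1 kHz, 1.3 kHz, 2.1 kHz, 3.3 kHz}.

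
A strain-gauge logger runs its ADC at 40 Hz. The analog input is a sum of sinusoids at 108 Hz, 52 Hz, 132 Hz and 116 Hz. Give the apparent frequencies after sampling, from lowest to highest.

fs/2 = 20 Hz.
108 Hz mod fs = 28 Hz.
28 Hz > fs/2 = 20 Hz, folds to fs − 28 Hz = 12 Hz.
52 Hz mod fs = 12 Hz.
12 Hz ≤ fs/2 = 20 Hz, appears at 12 Hz.
132 Hz mod fs = 12 Hz.
12 Hz ≤ fs/2 = 20 Hz, appears at 12 Hz.
116 Hz mod fs = 36 Hz.
36 Hz > fs/2 = 20 Hz, folds to fs − 36 Hz = 4 Hz.
Distinct values: {4 Hz, 12 Hz}.

4 Hz, 12 Hz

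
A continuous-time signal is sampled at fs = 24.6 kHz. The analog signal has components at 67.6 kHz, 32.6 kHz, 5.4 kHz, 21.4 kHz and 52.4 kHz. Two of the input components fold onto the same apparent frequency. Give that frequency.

3.2 kHz

fs/2 = 12.3 kHz.
67.6 kHz mod fs = 18.4 kHz.
18.4 kHz > fs/2 = 12.3 kHz, folds to fs − 18.4 kHz = 6.2 kHz.
32.6 kHz mod fs = 8 kHz.
8 kHz ≤ fs/2 = 12.3 kHz, appears at 8 kHz.
5.4 kHz ≤ fs/2 = 12.3 kHz, passes unchanged.
21.4 kHz > fs/2 = 12.3 kHz, folds to fs − 21.4 kHz = 3.2 kHz.
52.4 kHz mod fs = 3.2 kHz.
3.2 kHz ≤ fs/2 = 12.3 kHz, appears at 3.2 kHz.
21.4 kHz and 52.4 kHz both map to 3.2 kHz.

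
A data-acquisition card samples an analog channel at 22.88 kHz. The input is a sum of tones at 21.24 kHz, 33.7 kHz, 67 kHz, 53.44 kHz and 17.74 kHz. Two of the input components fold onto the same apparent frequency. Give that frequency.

fs/2 = 11.44 kHz.
21.24 kHz > fs/2 = 11.44 kHz, folds to fs − 21.24 kHz = 1.64 kHz.
33.7 kHz mod fs = 10.82 kHz.
10.82 kHz ≤ fs/2 = 11.44 kHz, appears at 10.82 kHz.
67 kHz mod fs = 21.24 kHz.
21.24 kHz > fs/2 = 11.44 kHz, folds to fs − 21.24 kHz = 1.64 kHz.
53.44 kHz mod fs = 7.68 kHz.
7.68 kHz ≤ fs/2 = 11.44 kHz, appears at 7.68 kHz.
17.74 kHz > fs/2 = 11.44 kHz, folds to fs − 17.74 kHz = 5.14 kHz.
21.24 kHz and 67 kHz both map to 1.64 kHz.

1.64 kHz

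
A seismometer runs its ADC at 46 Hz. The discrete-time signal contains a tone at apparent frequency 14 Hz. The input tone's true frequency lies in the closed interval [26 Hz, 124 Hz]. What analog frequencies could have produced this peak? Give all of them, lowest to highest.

Frequencies that alias to 14 Hz are k·fs ± 14 Hz for integer k ≥ 0.
k=0: 14 Hz.
k=1: 32 Hz, 60 Hz.
k=2: 78 Hz, 106 Hz.
k=3: 124 Hz, 152 Hz.
k=4: 170 Hz, 198 Hz.
Within [26 Hz, 124 Hz]: 32 Hz, 60 Hz, 78 Hz, 106 Hz, 124 Hz.

32 Hz, 60 Hz, 78 Hz, 106 Hz, 124 Hz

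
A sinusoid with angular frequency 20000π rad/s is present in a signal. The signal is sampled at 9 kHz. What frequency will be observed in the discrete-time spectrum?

ω = 20000π rad/s → f = ω/(2π) = 10000 Hz = 10 kHz.
10 kHz mod fs = 1 kHz.
1 kHz ≤ fs/2 = 4.5 kHz, appears at 1 kHz.

1 kHz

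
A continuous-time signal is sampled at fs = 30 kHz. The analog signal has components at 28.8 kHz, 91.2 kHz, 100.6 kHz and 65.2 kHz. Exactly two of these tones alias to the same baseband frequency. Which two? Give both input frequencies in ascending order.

28.8 kHz, 91.2 kHz

fs/2 = 15 kHz.
28.8 kHz > fs/2 = 15 kHz, folds to fs − 28.8 kHz = 1.2 kHz.
91.2 kHz mod fs = 1.2 kHz.
1.2 kHz ≤ fs/2 = 15 kHz, appears at 1.2 kHz.
100.6 kHz mod fs = 10.6 kHz.
10.6 kHz ≤ fs/2 = 15 kHz, appears at 10.6 kHz.
65.2 kHz mod fs = 5.2 kHz.
5.2 kHz ≤ fs/2 = 15 kHz, appears at 5.2 kHz.
28.8 kHz and 91.2 kHz both map to 1.2 kHz.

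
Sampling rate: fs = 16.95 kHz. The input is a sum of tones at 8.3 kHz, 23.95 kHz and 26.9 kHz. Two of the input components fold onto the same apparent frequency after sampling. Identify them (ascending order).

23.95 kHz, 26.9 kHz

fs/2 = 8.475 kHz.
8.3 kHz ≤ fs/2 = 8.475 kHz, passes unchanged.
23.95 kHz mod fs = 7 kHz.
7 kHz ≤ fs/2 = 8.475 kHz, appears at 7 kHz.
26.9 kHz mod fs = 9.95 kHz.
9.95 kHz > fs/2 = 8.475 kHz, folds to fs − 9.95 kHz = 7 kHz.
23.95 kHz and 26.9 kHz both map to 7 kHz.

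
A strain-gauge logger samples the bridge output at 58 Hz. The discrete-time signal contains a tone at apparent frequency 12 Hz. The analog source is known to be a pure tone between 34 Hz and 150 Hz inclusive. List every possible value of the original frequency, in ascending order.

46 Hz, 70 Hz, 104 Hz, 128 Hz

Frequencies that alias to 12 Hz are k·fs ± 12 Hz for integer k ≥ 0.
k=0: 12 Hz.
k=1: 46 Hz, 70 Hz.
k=2: 104 Hz, 128 Hz.
k=3: 162 Hz, 186 Hz.
Within [34 Hz, 150 Hz]: 46 Hz, 70 Hz, 104 Hz, 128 Hz.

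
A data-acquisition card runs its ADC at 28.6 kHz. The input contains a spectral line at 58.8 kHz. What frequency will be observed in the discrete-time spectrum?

1.6 kHz

58.8 kHz mod fs = 1.6 kHz.
1.6 kHz ≤ fs/2 = 14.3 kHz, appears at 1.6 kHz.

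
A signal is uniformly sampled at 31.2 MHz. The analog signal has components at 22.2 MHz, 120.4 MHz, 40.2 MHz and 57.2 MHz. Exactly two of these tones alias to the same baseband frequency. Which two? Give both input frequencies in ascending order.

fs/2 = 15.6 MHz.
22.2 MHz > fs/2 = 15.6 MHz, folds to fs − 22.2 MHz = 9 MHz.
120.4 MHz mod fs = 26.8 MHz.
26.8 MHz > fs/2 = 15.6 MHz, folds to fs − 26.8 MHz = 4.4 MHz.
40.2 MHz mod fs = 9 MHz.
9 MHz ≤ fs/2 = 15.6 MHz, appears at 9 MHz.
57.2 MHz mod fs = 26 MHz.
26 MHz > fs/2 = 15.6 MHz, folds to fs − 26 MHz = 5.2 MHz.
22.2 MHz and 40.2 MHz both map to 9 MHz.

22.2 MHz, 40.2 MHz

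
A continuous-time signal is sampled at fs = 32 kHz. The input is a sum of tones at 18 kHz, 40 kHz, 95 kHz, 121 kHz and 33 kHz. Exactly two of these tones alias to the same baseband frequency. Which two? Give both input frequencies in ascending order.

33 kHz, 95 kHz

fs/2 = 16 kHz.
18 kHz > fs/2 = 16 kHz, folds to fs − 18 kHz = 14 kHz.
40 kHz mod fs = 8 kHz.
8 kHz ≤ fs/2 = 16 kHz, appears at 8 kHz.
95 kHz mod fs = 31 kHz.
31 kHz > fs/2 = 16 kHz, folds to fs − 31 kHz = 1 kHz.
121 kHz mod fs = 25 kHz.
25 kHz > fs/2 = 16 kHz, folds to fs − 25 kHz = 7 kHz.
33 kHz mod fs = 1 kHz.
1 kHz ≤ fs/2 = 16 kHz, appears at 1 kHz.
33 kHz and 95 kHz both map to 1 kHz.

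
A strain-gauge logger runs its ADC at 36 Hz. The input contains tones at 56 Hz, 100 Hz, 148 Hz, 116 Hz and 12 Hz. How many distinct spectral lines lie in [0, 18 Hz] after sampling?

fs/2 = 18 Hz.
56 Hz mod fs = 20 Hz.
20 Hz > fs/2 = 18 Hz, folds to fs − 20 Hz = 16 Hz.
100 Hz mod fs = 28 Hz.
28 Hz > fs/2 = 18 Hz, folds to fs − 28 Hz = 8 Hz.
148 Hz mod fs = 4 Hz.
4 Hz ≤ fs/2 = 18 Hz, appears at 4 Hz.
116 Hz mod fs = 8 Hz.
8 Hz ≤ fs/2 = 18 Hz, appears at 8 Hz.
12 Hz ≤ fs/2 = 18 Hz, passes unchanged.
Distinct values: {4 Hz, 8 Hz, 12 Hz, 16 Hz} → 4.

4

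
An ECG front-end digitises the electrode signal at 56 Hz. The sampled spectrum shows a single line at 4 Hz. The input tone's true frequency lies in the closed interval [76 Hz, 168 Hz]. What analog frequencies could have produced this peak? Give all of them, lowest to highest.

108 Hz, 116 Hz, 164 Hz

Frequencies that alias to 4 Hz are k·fs ± 4 Hz for integer k ≥ 0.
k=0: 4 Hz.
k=1: 52 Hz, 60 Hz.
k=2: 108 Hz, 116 Hz.
k=3: 164 Hz, 172 Hz.
k=4: 220 Hz, 228 Hz.
Within [76 Hz, 168 Hz]: 108 Hz, 116 Hz, 164 Hz.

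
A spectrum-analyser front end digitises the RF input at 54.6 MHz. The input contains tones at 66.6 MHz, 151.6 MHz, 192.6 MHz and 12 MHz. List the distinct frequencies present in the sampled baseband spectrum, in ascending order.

12 MHz, 12.2 MHz, 25.8 MHz

fs/2 = 27.3 MHz.
66.6 MHz mod fs = 12 MHz.
12 MHz ≤ fs/2 = 27.3 MHz, appears at 12 MHz.
151.6 MHz mod fs = 42.4 MHz.
42.4 MHz > fs/2 = 27.3 MHz, folds to fs − 42.4 MHz = 12.2 MHz.
192.6 MHz mod fs = 28.8 MHz.
28.8 MHz > fs/2 = 27.3 MHz, folds to fs − 28.8 MHz = 25.8 MHz.
12 MHz ≤ fs/2 = 27.3 MHz, passes unchanged.
Distinct values: {12 MHz, 12.2 MHz, 25.8 MHz}.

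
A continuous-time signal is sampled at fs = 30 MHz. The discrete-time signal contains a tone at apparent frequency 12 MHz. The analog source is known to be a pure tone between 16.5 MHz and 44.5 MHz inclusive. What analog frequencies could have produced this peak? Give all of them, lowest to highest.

Frequencies that alias to 12 MHz are k·fs ± 12 MHz for integer k ≥ 0.
k=0: 12 MHz.
k=1: 18 MHz, 42 MHz.
k=2: 48 MHz, 72 MHz.
Within [16.5 MHz, 44.5 MHz]: 18 MHz, 42 MHz.

18 MHz, 42 MHz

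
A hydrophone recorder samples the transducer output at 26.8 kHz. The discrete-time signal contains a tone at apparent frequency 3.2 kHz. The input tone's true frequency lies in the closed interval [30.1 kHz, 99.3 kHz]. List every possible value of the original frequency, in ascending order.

50.4 kHz, 56.8 kHz, 77.2 kHz, 83.6 kHz

Frequencies that alias to 3.2 kHz are k·fs ± 3.2 kHz for integer k ≥ 0.
k=0: 3.2 kHz.
k=1: 23.6 kHz, 30 kHz.
k=2: 50.4 kHz, 56.8 kHz.
k=3: 77.2 kHz, 83.6 kHz.
k=4: 104 kHz, 110.4 kHz.
Within [30.1 kHz, 99.3 kHz]: 50.4 kHz, 56.8 kHz, 77.2 kHz, 83.6 kHz.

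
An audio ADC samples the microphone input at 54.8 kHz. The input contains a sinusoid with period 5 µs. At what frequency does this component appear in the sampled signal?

19.2 kHz

T = 5 µs → f = 1/T = 200 kHz.
200 kHz mod fs = 35.6 kHz.
35.6 kHz > fs/2 = 27.4 kHz, folds to fs − 35.6 kHz = 19.2 kHz.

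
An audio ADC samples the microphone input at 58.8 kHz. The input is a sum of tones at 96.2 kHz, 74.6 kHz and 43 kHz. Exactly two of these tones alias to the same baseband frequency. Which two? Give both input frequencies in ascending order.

43 kHz, 74.6 kHz

fs/2 = 29.4 kHz.
96.2 kHz mod fs = 37.4 kHz.
37.4 kHz > fs/2 = 29.4 kHz, folds to fs − 37.4 kHz = 21.4 kHz.
74.6 kHz mod fs = 15.8 kHz.
15.8 kHz ≤ fs/2 = 29.4 kHz, appears at 15.8 kHz.
43 kHz > fs/2 = 29.4 kHz, folds to fs − 43 kHz = 15.8 kHz.
43 kHz and 74.6 kHz both map to 15.8 kHz.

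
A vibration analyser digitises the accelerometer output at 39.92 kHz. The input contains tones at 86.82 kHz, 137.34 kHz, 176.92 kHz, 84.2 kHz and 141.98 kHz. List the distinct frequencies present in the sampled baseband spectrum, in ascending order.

4.36 kHz, 6.98 kHz, 17.24 kHz, 17.58 kHz, 17.7 kHz

fs/2 = 19.96 kHz.
86.82 kHz mod fs = 6.98 kHz.
6.98 kHz ≤ fs/2 = 19.96 kHz, appears at 6.98 kHz.
137.34 kHz mod fs = 17.58 kHz.
17.58 kHz ≤ fs/2 = 19.96 kHz, appears at 17.58 kHz.
176.92 kHz mod fs = 17.24 kHz.
17.24 kHz ≤ fs/2 = 19.96 kHz, appears at 17.24 kHz.
84.2 kHz mod fs = 4.36 kHz.
4.36 kHz ≤ fs/2 = 19.96 kHz, appears at 4.36 kHz.
141.98 kHz mod fs = 22.22 kHz.
22.22 kHz > fs/2 = 19.96 kHz, folds to fs − 22.22 kHz = 17.7 kHz.
Distinct values: {4.36 kHz, 6.98 kHz, 17.24 kHz, 17.58 kHz, 17.7 kHz}.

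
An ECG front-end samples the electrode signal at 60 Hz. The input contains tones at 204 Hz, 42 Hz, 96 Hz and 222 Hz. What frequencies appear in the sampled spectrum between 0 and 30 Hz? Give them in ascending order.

18 Hz, 24 Hz

fs/2 = 30 Hz.
204 Hz mod fs = 24 Hz.
24 Hz ≤ fs/2 = 30 Hz, appears at 24 Hz.
42 Hz > fs/2 = 30 Hz, folds to fs − 42 Hz = 18 Hz.
96 Hz mod fs = 36 Hz.
36 Hz > fs/2 = 30 Hz, folds to fs − 36 Hz = 24 Hz.
222 Hz mod fs = 42 Hz.
42 Hz > fs/2 = 30 Hz, folds to fs − 42 Hz = 18 Hz.
Distinct values: {18 Hz, 24 Hz}.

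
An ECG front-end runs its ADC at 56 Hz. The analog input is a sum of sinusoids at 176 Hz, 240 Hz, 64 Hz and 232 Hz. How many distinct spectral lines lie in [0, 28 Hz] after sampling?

2

fs/2 = 28 Hz.
176 Hz mod fs = 8 Hz.
8 Hz ≤ fs/2 = 28 Hz, appears at 8 Hz.
240 Hz mod fs = 16 Hz.
16 Hz ≤ fs/2 = 28 Hz, appears at 16 Hz.
64 Hz mod fs = 8 Hz.
8 Hz ≤ fs/2 = 28 Hz, appears at 8 Hz.
232 Hz mod fs = 8 Hz.
8 Hz ≤ fs/2 = 28 Hz, appears at 8 Hz.
Distinct values: {8 Hz, 16 Hz} → 2.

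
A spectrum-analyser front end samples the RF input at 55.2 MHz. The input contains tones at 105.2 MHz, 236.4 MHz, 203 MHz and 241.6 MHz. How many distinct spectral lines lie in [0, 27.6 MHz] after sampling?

fs/2 = 27.6 MHz.
105.2 MHz mod fs = 50 MHz.
50 MHz > fs/2 = 27.6 MHz, folds to fs − 50 MHz = 5.2 MHz.
236.4 MHz mod fs = 15.6 MHz.
15.6 MHz ≤ fs/2 = 27.6 MHz, appears at 15.6 MHz.
203 MHz mod fs = 37.4 MHz.
37.4 MHz > fs/2 = 27.6 MHz, folds to fs − 37.4 MHz = 17.8 MHz.
241.6 MHz mod fs = 20.8 MHz.
20.8 MHz ≤ fs/2 = 27.6 MHz, appears at 20.8 MHz.
Distinct values: {5.2 MHz, 15.6 MHz, 17.8 MHz, 20.8 MHz} → 4.

4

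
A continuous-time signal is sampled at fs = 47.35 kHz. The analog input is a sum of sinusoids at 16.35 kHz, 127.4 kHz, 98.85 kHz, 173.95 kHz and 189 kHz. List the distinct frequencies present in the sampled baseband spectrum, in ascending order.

fs/2 = 23.675 kHz.
16.35 kHz ≤ fs/2 = 23.675 kHz, passes unchanged.
127.4 kHz mod fs = 32.7 kHz.
32.7 kHz > fs/2 = 23.675 kHz, folds to fs − 32.7 kHz = 14.65 kHz.
98.85 kHz mod fs = 4.15 kHz.
4.15 kHz ≤ fs/2 = 23.675 kHz, appears at 4.15 kHz.
173.95 kHz mod fs = 31.9 kHz.
31.9 kHz > fs/2 = 23.675 kHz, folds to fs − 31.9 kHz = 15.45 kHz.
189 kHz mod fs = 46.95 kHz.
46.95 kHz > fs/2 = 23.675 kHz, folds to fs − 46.95 kHz = 0.4 kHz.
Distinct values: {0.4 kHz, 4.15 kHz, 14.65 kHz, 15.45 kHz, 16.35 kHz}.

0.4 kHz, 4.15 kHz, 14.65 kHz, 15.45 kHz, 16.35 kHz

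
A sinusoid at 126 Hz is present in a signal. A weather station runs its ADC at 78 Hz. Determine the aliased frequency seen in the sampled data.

30 Hz

126 Hz mod fs = 48 Hz.
48 Hz > fs/2 = 39 Hz, folds to fs − 48 Hz = 30 Hz.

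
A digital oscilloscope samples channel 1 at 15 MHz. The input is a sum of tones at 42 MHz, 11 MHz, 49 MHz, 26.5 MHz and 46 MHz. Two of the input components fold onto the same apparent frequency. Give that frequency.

fs/2 = 7.5 MHz.
42 MHz mod fs = 12 MHz.
12 MHz > fs/2 = 7.5 MHz, folds to fs − 12 MHz = 3 MHz.
11 MHz > fs/2 = 7.5 MHz, folds to fs − 11 MHz = 4 MHz.
49 MHz mod fs = 4 MHz.
4 MHz ≤ fs/2 = 7.5 MHz, appears at 4 MHz.
26.5 MHz mod fs = 11.5 MHz.
11.5 MHz > fs/2 = 7.5 MHz, folds to fs − 11.5 MHz = 3.5 MHz.
46 MHz mod fs = 1 MHz.
1 MHz ≤ fs/2 = 7.5 MHz, appears at 1 MHz.
11 MHz and 49 MHz both map to 4 MHz.

4 MHz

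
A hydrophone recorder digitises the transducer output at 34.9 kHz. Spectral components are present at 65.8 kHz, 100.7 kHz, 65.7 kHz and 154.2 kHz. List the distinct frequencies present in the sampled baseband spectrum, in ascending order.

4 kHz, 4.1 kHz, 14.6 kHz

fs/2 = 17.45 kHz.
65.8 kHz mod fs = 30.9 kHz.
30.9 kHz > fs/2 = 17.45 kHz, folds to fs − 30.9 kHz = 4 kHz.
100.7 kHz mod fs = 30.9 kHz.
30.9 kHz > fs/2 = 17.45 kHz, folds to fs − 30.9 kHz = 4 kHz.
65.7 kHz mod fs = 30.8 kHz.
30.8 kHz > fs/2 = 17.45 kHz, folds to fs − 30.8 kHz = 4.1 kHz.
154.2 kHz mod fs = 14.6 kHz.
14.6 kHz ≤ fs/2 = 17.45 kHz, appears at 14.6 kHz.
Distinct values: {4 kHz, 4.1 kHz, 14.6 kHz}.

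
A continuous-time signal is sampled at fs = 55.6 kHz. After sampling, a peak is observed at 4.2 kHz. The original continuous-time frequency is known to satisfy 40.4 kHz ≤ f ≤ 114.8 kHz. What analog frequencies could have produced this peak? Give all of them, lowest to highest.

Frequencies that alias to 4.2 kHz are k·fs ± 4.2 kHz for integer k ≥ 0.
k=0: 4.2 kHz.
k=1: 51.4 kHz, 59.8 kHz.
k=2: 107 kHz, 115.4 kHz.
k=3: 162.6 kHz, 171 kHz.
Within [40.4 kHz, 114.8 kHz]: 51.4 kHz, 59.8 kHz, 107 kHz.

51.4 kHz, 59.8 kHz, 107 kHz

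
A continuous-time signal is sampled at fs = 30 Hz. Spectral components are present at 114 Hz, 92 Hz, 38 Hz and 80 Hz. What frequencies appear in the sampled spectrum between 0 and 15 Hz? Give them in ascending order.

fs/2 = 15 Hz.
114 Hz mod fs = 24 Hz.
24 Hz > fs/2 = 15 Hz, folds to fs − 24 Hz = 6 Hz.
92 Hz mod fs = 2 Hz.
2 Hz ≤ fs/2 = 15 Hz, appears at 2 Hz.
38 Hz mod fs = 8 Hz.
8 Hz ≤ fs/2 = 15 Hz, appears at 8 Hz.
80 Hz mod fs = 20 Hz.
20 Hz > fs/2 = 15 Hz, folds to fs − 20 Hz = 10 Hz.
Distinct values: {2 Hz, 6 Hz, 8 Hz, 10 Hz}.

2 Hz, 6 Hz, 8 Hz, 10 Hz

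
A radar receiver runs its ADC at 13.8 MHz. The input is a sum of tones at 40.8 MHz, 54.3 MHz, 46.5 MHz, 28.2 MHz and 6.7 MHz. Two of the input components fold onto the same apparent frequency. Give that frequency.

0.6 MHz

fs/2 = 6.9 MHz.
40.8 MHz mod fs = 13.2 MHz.
13.2 MHz > fs/2 = 6.9 MHz, folds to fs − 13.2 MHz = 0.6 MHz.
54.3 MHz mod fs = 12.9 MHz.
12.9 MHz > fs/2 = 6.9 MHz, folds to fs − 12.9 MHz = 0.9 MHz.
46.5 MHz mod fs = 5.1 MHz.
5.1 MHz ≤ fs/2 = 6.9 MHz, appears at 5.1 MHz.
28.2 MHz mod fs = 0.6 MHz.
0.6 MHz ≤ fs/2 = 6.9 MHz, appears at 0.6 MHz.
6.7 MHz ≤ fs/2 = 6.9 MHz, passes unchanged.
28.2 MHz and 40.8 MHz both map to 0.6 MHz.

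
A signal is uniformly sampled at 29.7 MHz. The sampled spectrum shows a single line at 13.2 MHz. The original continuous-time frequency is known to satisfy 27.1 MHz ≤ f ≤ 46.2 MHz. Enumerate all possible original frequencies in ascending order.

42.9 MHz, 46.2 MHz

Frequencies that alias to 13.2 MHz are k·fs ± 13.2 MHz for integer k ≥ 0.
k=0: 13.2 MHz.
k=1: 16.5 MHz, 42.9 MHz.
k=2: 46.2 MHz, 72.6 MHz.
k=3: 75.9 MHz, 102.3 MHz.
Within [27.1 MHz, 46.2 MHz]: 42.9 MHz, 46.2 MHz.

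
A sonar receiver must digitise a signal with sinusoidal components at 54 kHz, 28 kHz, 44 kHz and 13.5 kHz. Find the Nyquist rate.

108 kHz

Highest-frequency component: 54 kHz.
Nyquist rate = 2 × 54 kHz = 108 kHz.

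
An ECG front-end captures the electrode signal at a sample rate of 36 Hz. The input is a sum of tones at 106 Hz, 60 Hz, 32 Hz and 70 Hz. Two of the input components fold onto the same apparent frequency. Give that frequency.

2 Hz

fs/2 = 18 Hz.
106 Hz mod fs = 34 Hz.
34 Hz > fs/2 = 18 Hz, folds to fs − 34 Hz = 2 Hz.
60 Hz mod fs = 24 Hz.
24 Hz > fs/2 = 18 Hz, folds to fs − 24 Hz = 12 Hz.
32 Hz > fs/2 = 18 Hz, folds to fs − 32 Hz = 4 Hz.
70 Hz mod fs = 34 Hz.
34 Hz > fs/2 = 18 Hz, folds to fs − 34 Hz = 2 Hz.
70 Hz and 106 Hz both map to 2 Hz.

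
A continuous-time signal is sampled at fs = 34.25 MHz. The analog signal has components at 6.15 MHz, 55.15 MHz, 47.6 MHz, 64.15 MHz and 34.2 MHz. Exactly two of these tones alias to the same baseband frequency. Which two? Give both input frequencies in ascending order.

fs/2 = 17.125 MHz.
6.15 MHz ≤ fs/2 = 17.125 MHz, passes unchanged.
55.15 MHz mod fs = 20.9 MHz.
20.9 MHz > fs/2 = 17.125 MHz, folds to fs − 20.9 MHz = 13.35 MHz.
47.6 MHz mod fs = 13.35 MHz.
13.35 MHz ≤ fs/2 = 17.125 MHz, appears at 13.35 MHz.
64.15 MHz mod fs = 29.9 MHz.
29.9 MHz > fs/2 = 17.125 MHz, folds to fs − 29.9 MHz = 4.35 MHz.
34.2 MHz > fs/2 = 17.125 MHz, folds to fs − 34.2 MHz = 0.05 MHz.
47.6 MHz and 55.15 MHz both map to 13.35 MHz.

47.6 MHz, 55.15 MHz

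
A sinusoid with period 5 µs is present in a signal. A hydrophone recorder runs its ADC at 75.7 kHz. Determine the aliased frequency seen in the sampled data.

T = 5 µs → f = 1/T = 200 kHz.
200 kHz mod fs = 48.6 kHz.
48.6 kHz > fs/2 = 37.85 kHz, folds to fs − 48.6 kHz = 27.1 kHz.

27.1 kHz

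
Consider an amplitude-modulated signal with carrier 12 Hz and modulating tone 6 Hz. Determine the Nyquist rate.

AM sidebands sit at fc ± fm = 6 Hz and 18 Hz.
Highest-frequency component: 18 Hz.
Nyquist rate = 2 × 18 Hz = 36 Hz.

36 Hz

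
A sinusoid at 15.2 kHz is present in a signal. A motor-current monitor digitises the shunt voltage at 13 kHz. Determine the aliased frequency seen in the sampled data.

2.2 kHz

15.2 kHz mod fs = 2.2 kHz.
2.2 kHz ≤ fs/2 = 6.5 kHz, appears at 2.2 kHz.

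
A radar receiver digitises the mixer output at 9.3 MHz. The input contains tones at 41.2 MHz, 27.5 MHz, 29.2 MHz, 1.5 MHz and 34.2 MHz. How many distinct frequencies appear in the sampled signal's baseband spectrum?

5

fs/2 = 4.65 MHz.
41.2 MHz mod fs = 4 MHz.
4 MHz ≤ fs/2 = 4.65 MHz, appears at 4 MHz.
27.5 MHz mod fs = 8.9 MHz.
8.9 MHz > fs/2 = 4.65 MHz, folds to fs − 8.9 MHz = 0.4 MHz.
29.2 MHz mod fs = 1.3 MHz.
1.3 MHz ≤ fs/2 = 4.65 MHz, appears at 1.3 MHz.
1.5 MHz ≤ fs/2 = 4.65 MHz, passes unchanged.
34.2 MHz mod fs = 6.3 MHz.
6.3 MHz > fs/2 = 4.65 MHz, folds to fs − 6.3 MHz = 3 MHz.
Distinct values: {0.4 MHz, 1.3 MHz, 1.5 MHz, 3 MHz, 4 MHz} → 5.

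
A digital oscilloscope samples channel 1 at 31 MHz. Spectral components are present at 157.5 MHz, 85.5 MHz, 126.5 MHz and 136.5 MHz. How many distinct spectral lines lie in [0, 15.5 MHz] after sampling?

fs/2 = 15.5 MHz.
157.5 MHz mod fs = 2.5 MHz.
2.5 MHz ≤ fs/2 = 15.5 MHz, appears at 2.5 MHz.
85.5 MHz mod fs = 23.5 MHz.
23.5 MHz > fs/2 = 15.5 MHz, folds to fs − 23.5 MHz = 7.5 MHz.
126.5 MHz mod fs = 2.5 MHz.
2.5 MHz ≤ fs/2 = 15.5 MHz, appears at 2.5 MHz.
136.5 MHz mod fs = 12.5 MHz.
12.5 MHz ≤ fs/2 = 15.5 MHz, appears at 12.5 MHz.
Distinct values: {2.5 MHz, 7.5 MHz, 12.5 MHz} → 3.

3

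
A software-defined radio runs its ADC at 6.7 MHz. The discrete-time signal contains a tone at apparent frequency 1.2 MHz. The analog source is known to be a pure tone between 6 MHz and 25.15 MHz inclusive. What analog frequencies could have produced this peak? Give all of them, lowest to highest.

7.9 MHz, 12.2 MHz, 14.6 MHz, 18.9 MHz, 21.3 MHz

Frequencies that alias to 1.2 MHz are k·fs ± 1.2 MHz for integer k ≥ 0.
k=0: 1.2 MHz.
k=1: 5.5 MHz, 7.9 MHz.
k=2: 12.2 MHz, 14.6 MHz.
k=3: 18.9 MHz, 21.3 MHz.
k=4: 25.6 MHz, 28 MHz.
Within [6 MHz, 25.15 MHz]: 7.9 MHz, 12.2 MHz, 14.6 MHz, 18.9 MHz, 21.3 MHz.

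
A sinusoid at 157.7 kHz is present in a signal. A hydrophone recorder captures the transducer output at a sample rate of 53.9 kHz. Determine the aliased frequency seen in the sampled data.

157.7 kHz mod fs = 49.9 kHz.
49.9 kHz > fs/2 = 26.95 kHz, folds to fs − 49.9 kHz = 4 kHz.

4 kHz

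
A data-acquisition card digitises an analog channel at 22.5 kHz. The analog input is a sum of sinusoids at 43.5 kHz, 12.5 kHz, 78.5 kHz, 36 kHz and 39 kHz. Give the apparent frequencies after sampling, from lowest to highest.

fs/2 = 11.25 kHz.
43.5 kHz mod fs = 21 kHz.
21 kHz > fs/2 = 11.25 kHz, folds to fs − 21 kHz = 1.5 kHz.
12.5 kHz > fs/2 = 11.25 kHz, folds to fs − 12.5 kHz = 10 kHz.
78.5 kHz mod fs = 11 kHz.
11 kHz ≤ fs/2 = 11.25 kHz, appears at 11 kHz.
36 kHz mod fs = 13.5 kHz.
13.5 kHz > fs/2 = 11.25 kHz, folds to fs − 13.5 kHz = 9 kHz.
39 kHz mod fs = 16.5 kHz.
16.5 kHz > fs/2 = 11.25 kHz, folds to fs − 16.5 kHz = 6 kHz.
Distinct values: {1.5 kHz, 6 kHz, 9 kHz, 10 kHz, 11 kHz}.

1.5 kHz, 6 kHz, 9 kHz, 10 kHz, 11 kHz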